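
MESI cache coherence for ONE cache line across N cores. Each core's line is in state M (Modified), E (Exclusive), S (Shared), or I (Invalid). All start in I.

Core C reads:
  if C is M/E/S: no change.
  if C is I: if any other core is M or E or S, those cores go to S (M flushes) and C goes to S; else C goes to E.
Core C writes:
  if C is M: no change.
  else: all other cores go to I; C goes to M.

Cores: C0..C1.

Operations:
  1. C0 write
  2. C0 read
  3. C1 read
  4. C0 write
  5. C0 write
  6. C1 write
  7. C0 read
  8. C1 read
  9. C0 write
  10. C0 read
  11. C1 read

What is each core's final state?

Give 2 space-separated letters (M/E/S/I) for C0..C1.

Answer: S S

Derivation:
Op 1: C0 write [C0 write: invalidate none -> C0=M] -> [M,I]
Op 2: C0 read [C0 read: already in M, no change] -> [M,I]
Op 3: C1 read [C1 read from I: others=['C0=M'] -> C1=S, others downsized to S] -> [S,S]
Op 4: C0 write [C0 write: invalidate ['C1=S'] -> C0=M] -> [M,I]
Op 5: C0 write [C0 write: already M (modified), no change] -> [M,I]
Op 6: C1 write [C1 write: invalidate ['C0=M'] -> C1=M] -> [I,M]
Op 7: C0 read [C0 read from I: others=['C1=M'] -> C0=S, others downsized to S] -> [S,S]
Op 8: C1 read [C1 read: already in S, no change] -> [S,S]
Op 9: C0 write [C0 write: invalidate ['C1=S'] -> C0=M] -> [M,I]
Op 10: C0 read [C0 read: already in M, no change] -> [M,I]
Op 11: C1 read [C1 read from I: others=['C0=M'] -> C1=S, others downsized to S] -> [S,S]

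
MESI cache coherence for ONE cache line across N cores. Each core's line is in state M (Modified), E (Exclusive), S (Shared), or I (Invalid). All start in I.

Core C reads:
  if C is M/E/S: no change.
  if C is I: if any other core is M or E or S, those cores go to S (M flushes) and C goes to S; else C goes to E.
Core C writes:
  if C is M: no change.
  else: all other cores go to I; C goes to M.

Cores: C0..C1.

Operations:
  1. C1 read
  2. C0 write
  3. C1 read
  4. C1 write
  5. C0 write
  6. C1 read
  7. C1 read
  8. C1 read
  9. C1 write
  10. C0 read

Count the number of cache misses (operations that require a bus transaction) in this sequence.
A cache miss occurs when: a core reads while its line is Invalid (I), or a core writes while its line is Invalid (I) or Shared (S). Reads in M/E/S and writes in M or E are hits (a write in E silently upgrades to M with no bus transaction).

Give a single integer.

Answer: 8

Derivation:
Op 1: C1 read [C1 read from I: no other sharers -> C1=E (exclusive)] -> [I,E] [MISS #1: read from I]
Op 2: C0 write [C0 write: invalidate ['C1=E'] -> C0=M] -> [M,I] [MISS #2: write from I]
Op 3: C1 read [C1 read from I: others=['C0=M'] -> C1=S, others downsized to S] -> [S,S] [MISS #3: read from I]
Op 4: C1 write [C1 write: invalidate ['C0=S'] -> C1=M] -> [I,M] [MISS #4: write from S]
Op 5: C0 write [C0 write: invalidate ['C1=M'] -> C0=M] -> [M,I] [MISS #5: write from I]
Op 6: C1 read [C1 read from I: others=['C0=M'] -> C1=S, others downsized to S] -> [S,S] [MISS #6: read from I]
Op 7: C1 read [C1 read: already in S, no change] -> [S,S] [hit: read from S]
Op 8: C1 read [C1 read: already in S, no change] -> [S,S] [hit: read from S]
Op 9: C1 write [C1 write: invalidate ['C0=S'] -> C1=M] -> [I,M] [MISS #7: write from S]
Op 10: C0 read [C0 read from I: others=['C1=M'] -> C0=S, others downsized to S] -> [S,S] [MISS #8: read from I]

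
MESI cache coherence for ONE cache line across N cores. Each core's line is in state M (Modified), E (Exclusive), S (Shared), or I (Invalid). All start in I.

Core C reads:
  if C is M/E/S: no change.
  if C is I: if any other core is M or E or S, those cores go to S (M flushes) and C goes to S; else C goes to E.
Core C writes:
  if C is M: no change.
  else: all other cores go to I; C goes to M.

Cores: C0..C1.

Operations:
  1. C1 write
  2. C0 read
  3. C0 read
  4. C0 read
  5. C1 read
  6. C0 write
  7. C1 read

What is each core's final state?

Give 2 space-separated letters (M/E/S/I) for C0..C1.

Answer: S S

Derivation:
Op 1: C1 write [C1 write: invalidate none -> C1=M] -> [I,M]
Op 2: C0 read [C0 read from I: others=['C1=M'] -> C0=S, others downsized to S] -> [S,S]
Op 3: C0 read [C0 read: already in S, no change] -> [S,S]
Op 4: C0 read [C0 read: already in S, no change] -> [S,S]
Op 5: C1 read [C1 read: already in S, no change] -> [S,S]
Op 6: C0 write [C0 write: invalidate ['C1=S'] -> C0=M] -> [M,I]
Op 7: C1 read [C1 read from I: others=['C0=M'] -> C1=S, others downsized to S] -> [S,S]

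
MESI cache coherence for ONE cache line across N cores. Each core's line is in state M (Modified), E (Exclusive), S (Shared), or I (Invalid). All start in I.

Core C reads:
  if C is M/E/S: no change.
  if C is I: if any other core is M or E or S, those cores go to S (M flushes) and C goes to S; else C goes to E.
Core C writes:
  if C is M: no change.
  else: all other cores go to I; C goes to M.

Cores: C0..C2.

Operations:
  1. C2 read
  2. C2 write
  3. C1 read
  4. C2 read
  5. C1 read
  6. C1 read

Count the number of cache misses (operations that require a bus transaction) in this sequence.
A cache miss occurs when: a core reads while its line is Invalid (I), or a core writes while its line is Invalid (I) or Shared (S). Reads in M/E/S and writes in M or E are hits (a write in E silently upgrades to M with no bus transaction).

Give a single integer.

Op 1: C2 read [C2 read from I: no other sharers -> C2=E (exclusive)] -> [I,I,E] [MISS #1: read from I]
Op 2: C2 write [C2 write: invalidate none -> C2=M] -> [I,I,M] [hit: write from E is a silent E->M upgrade, no bus transaction]
Op 3: C1 read [C1 read from I: others=['C2=M'] -> C1=S, others downsized to S] -> [I,S,S] [MISS #2: read from I]
Op 4: C2 read [C2 read: already in S, no change] -> [I,S,S] [hit: read from S]
Op 5: C1 read [C1 read: already in S, no change] -> [I,S,S] [hit: read from S]
Op 6: C1 read [C1 read: already in S, no change] -> [I,S,S] [hit: read from S]

Answer: 2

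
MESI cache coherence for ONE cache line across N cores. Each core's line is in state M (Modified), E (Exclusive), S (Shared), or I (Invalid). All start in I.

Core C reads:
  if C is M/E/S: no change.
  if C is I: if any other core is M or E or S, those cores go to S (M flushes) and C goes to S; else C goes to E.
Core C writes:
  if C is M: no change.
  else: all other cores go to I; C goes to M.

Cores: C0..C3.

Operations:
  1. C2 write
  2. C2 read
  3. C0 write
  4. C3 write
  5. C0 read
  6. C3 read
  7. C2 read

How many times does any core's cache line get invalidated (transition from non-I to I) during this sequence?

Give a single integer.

Op 1: C2 write [C2 write: invalidate none -> C2=M] -> [I,I,M,I] (invalidations this op: 0; running total: 0)
Op 2: C2 read [C2 read: already in M, no change] -> [I,I,M,I] (invalidations this op: 0; running total: 0)
Op 3: C0 write [C0 write: invalidate ['C2=M'] -> C0=M] -> [M,I,I,I] (invalidations this op: 1; running total: 1)
Op 4: C3 write [C3 write: invalidate ['C0=M'] -> C3=M] -> [I,I,I,M] (invalidations this op: 1; running total: 2)
Op 5: C0 read [C0 read from I: others=['C3=M'] -> C0=S, others downsized to S] -> [S,I,I,S] (invalidations this op: 0; running total: 2)
Op 6: C3 read [C3 read: already in S, no change] -> [S,I,I,S] (invalidations this op: 0; running total: 2)
Op 7: C2 read [C2 read from I: others=['C0=S', 'C3=S'] -> C2=S, others downsized to S] -> [S,I,S,S] (invalidations this op: 0; running total: 2)

Answer: 2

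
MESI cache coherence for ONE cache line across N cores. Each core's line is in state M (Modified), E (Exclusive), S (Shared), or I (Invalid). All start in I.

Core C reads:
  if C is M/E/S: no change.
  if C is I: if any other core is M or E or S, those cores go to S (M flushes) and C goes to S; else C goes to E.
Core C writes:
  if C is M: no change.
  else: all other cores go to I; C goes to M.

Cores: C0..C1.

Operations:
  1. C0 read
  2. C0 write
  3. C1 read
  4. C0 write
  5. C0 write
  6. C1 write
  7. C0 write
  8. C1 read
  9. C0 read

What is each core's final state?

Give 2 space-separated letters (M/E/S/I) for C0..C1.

Answer: S S

Derivation:
Op 1: C0 read [C0 read from I: no other sharers -> C0=E (exclusive)] -> [E,I]
Op 2: C0 write [C0 write: invalidate none -> C0=M] -> [M,I]
Op 3: C1 read [C1 read from I: others=['C0=M'] -> C1=S, others downsized to S] -> [S,S]
Op 4: C0 write [C0 write: invalidate ['C1=S'] -> C0=M] -> [M,I]
Op 5: C0 write [C0 write: already M (modified), no change] -> [M,I]
Op 6: C1 write [C1 write: invalidate ['C0=M'] -> C1=M] -> [I,M]
Op 7: C0 write [C0 write: invalidate ['C1=M'] -> C0=M] -> [M,I]
Op 8: C1 read [C1 read from I: others=['C0=M'] -> C1=S, others downsized to S] -> [S,S]
Op 9: C0 read [C0 read: already in S, no change] -> [S,S]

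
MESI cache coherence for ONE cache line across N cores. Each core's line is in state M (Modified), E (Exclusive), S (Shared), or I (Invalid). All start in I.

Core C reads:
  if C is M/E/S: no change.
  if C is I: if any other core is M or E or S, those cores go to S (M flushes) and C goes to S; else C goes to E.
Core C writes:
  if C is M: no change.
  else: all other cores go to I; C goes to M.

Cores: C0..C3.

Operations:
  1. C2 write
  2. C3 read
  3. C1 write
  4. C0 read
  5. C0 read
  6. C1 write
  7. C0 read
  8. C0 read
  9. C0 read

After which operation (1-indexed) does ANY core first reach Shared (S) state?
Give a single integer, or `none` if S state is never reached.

Op 1: C2 write [C2 write: invalidate none -> C2=M] -> [I,I,M,I]
Op 2: C3 read [C3 read from I: others=['C2=M'] -> C3=S, others downsized to S] -> [I,I,S,S]
  -> First S state at op 2; remaining ops need not be traced.

Answer: 2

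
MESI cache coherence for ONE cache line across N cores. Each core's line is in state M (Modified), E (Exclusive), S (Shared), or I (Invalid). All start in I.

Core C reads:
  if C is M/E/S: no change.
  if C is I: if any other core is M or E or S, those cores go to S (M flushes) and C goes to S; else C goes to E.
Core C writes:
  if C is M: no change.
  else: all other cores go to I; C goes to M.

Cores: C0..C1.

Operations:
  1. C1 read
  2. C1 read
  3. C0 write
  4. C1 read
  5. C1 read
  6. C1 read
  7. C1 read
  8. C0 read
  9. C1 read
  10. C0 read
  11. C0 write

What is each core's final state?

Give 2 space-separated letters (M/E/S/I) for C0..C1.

Op 1: C1 read [C1 read from I: no other sharers -> C1=E (exclusive)] -> [I,E]
Op 2: C1 read [C1 read: already in E, no change] -> [I,E]
Op 3: C0 write [C0 write: invalidate ['C1=E'] -> C0=M] -> [M,I]
Op 4: C1 read [C1 read from I: others=['C0=M'] -> C1=S, others downsized to S] -> [S,S]
Op 5: C1 read [C1 read: already in S, no change] -> [S,S]
Op 6: C1 read [C1 read: already in S, no change] -> [S,S]
Op 7: C1 read [C1 read: already in S, no change] -> [S,S]
Op 8: C0 read [C0 read: already in S, no change] -> [S,S]
Op 9: C1 read [C1 read: already in S, no change] -> [S,S]
Op 10: C0 read [C0 read: already in S, no change] -> [S,S]
Op 11: C0 write [C0 write: invalidate ['C1=S'] -> C0=M] -> [M,I]

Answer: M I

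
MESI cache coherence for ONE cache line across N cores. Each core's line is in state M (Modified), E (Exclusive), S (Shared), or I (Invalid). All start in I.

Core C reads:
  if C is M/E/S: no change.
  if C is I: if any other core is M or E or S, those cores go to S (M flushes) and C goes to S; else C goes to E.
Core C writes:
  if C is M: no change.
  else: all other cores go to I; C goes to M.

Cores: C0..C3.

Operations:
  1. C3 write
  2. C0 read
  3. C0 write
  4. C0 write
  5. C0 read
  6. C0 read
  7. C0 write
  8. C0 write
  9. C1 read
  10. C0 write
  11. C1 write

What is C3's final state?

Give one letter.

Answer: I

Derivation:
Op 1: C3 write [C3 write: invalidate none -> C3=M] -> [I,I,I,M]
Op 2: C0 read [C0 read from I: others=['C3=M'] -> C0=S, others downsized to S] -> [S,I,I,S]
Op 3: C0 write [C0 write: invalidate ['C3=S'] -> C0=M] -> [M,I,I,I]
Op 4: C0 write [C0 write: already M (modified), no change] -> [M,I,I,I]
Op 5: C0 read [C0 read: already in M, no change] -> [M,I,I,I]
Op 6: C0 read [C0 read: already in M, no change] -> [M,I,I,I]
Op 7: C0 write [C0 write: already M (modified), no change] -> [M,I,I,I]
Op 8: C0 write [C0 write: already M (modified), no change] -> [M,I,I,I]
Op 9: C1 read [C1 read from I: others=['C0=M'] -> C1=S, others downsized to S] -> [S,S,I,I]
Op 10: C0 write [C0 write: invalidate ['C1=S'] -> C0=M] -> [M,I,I,I]
Op 11: C1 write [C1 write: invalidate ['C0=M'] -> C1=M] -> [I,M,I,I]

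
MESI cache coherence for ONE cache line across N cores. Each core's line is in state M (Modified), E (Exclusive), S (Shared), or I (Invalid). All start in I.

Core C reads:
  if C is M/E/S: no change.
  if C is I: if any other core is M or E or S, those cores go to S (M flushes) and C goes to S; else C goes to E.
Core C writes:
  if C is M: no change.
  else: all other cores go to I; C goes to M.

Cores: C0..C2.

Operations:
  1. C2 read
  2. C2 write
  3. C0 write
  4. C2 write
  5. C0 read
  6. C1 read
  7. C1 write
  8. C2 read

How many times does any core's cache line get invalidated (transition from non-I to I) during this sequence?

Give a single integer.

Answer: 4

Derivation:
Op 1: C2 read [C2 read from I: no other sharers -> C2=E (exclusive)] -> [I,I,E] (invalidations this op: 0; running total: 0)
Op 2: C2 write [C2 write: invalidate none -> C2=M] -> [I,I,M] (invalidations this op: 0; running total: 0)
Op 3: C0 write [C0 write: invalidate ['C2=M'] -> C0=M] -> [M,I,I] (invalidations this op: 1; running total: 1)
Op 4: C2 write [C2 write: invalidate ['C0=M'] -> C2=M] -> [I,I,M] (invalidations this op: 1; running total: 2)
Op 5: C0 read [C0 read from I: others=['C2=M'] -> C0=S, others downsized to S] -> [S,I,S] (invalidations this op: 0; running total: 2)
Op 6: C1 read [C1 read from I: others=['C0=S', 'C2=S'] -> C1=S, others downsized to S] -> [S,S,S] (invalidations this op: 0; running total: 2)
Op 7: C1 write [C1 write: invalidate ['C0=S', 'C2=S'] -> C1=M] -> [I,M,I] (invalidations this op: 2; running total: 4)
Op 8: C2 read [C2 read from I: others=['C1=M'] -> C2=S, others downsized to S] -> [I,S,S] (invalidations this op: 0; running total: 4)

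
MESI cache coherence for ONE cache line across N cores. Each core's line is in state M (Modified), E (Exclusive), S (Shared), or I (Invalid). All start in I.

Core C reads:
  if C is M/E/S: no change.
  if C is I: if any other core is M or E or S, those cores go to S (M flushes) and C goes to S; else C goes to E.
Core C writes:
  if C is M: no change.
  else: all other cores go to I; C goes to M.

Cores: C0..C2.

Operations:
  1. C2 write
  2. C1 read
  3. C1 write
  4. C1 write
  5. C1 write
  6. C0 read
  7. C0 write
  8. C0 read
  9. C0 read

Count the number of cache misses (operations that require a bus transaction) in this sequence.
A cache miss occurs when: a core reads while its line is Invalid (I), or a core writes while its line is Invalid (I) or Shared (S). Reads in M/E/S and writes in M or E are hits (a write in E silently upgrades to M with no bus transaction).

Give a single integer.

Answer: 5

Derivation:
Op 1: C2 write [C2 write: invalidate none -> C2=M] -> [I,I,M] [MISS #1: write from I]
Op 2: C1 read [C1 read from I: others=['C2=M'] -> C1=S, others downsized to S] -> [I,S,S] [MISS #2: read from I]
Op 3: C1 write [C1 write: invalidate ['C2=S'] -> C1=M] -> [I,M,I] [MISS #3: write from S]
Op 4: C1 write [C1 write: already M (modified), no change] -> [I,M,I] [hit: write from M]
Op 5: C1 write [C1 write: already M (modified), no change] -> [I,M,I] [hit: write from M]
Op 6: C0 read [C0 read from I: others=['C1=M'] -> C0=S, others downsized to S] -> [S,S,I] [MISS #4: read from I]
Op 7: C0 write [C0 write: invalidate ['C1=S'] -> C0=M] -> [M,I,I] [MISS #5: write from S]
Op 8: C0 read [C0 read: already in M, no change] -> [M,I,I] [hit: read from M]
Op 9: C0 read [C0 read: already in M, no change] -> [M,I,I] [hit: read from M]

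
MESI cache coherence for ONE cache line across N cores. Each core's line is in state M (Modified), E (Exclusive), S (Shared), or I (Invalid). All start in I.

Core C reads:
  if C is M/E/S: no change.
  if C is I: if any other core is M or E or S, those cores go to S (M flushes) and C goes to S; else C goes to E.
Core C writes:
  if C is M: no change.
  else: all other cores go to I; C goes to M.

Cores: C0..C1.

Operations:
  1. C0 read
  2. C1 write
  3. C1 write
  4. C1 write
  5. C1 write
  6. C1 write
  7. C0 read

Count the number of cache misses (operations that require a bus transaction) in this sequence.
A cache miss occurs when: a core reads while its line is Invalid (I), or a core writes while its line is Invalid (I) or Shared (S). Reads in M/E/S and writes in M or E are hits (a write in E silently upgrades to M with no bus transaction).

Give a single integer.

Op 1: C0 read [C0 read from I: no other sharers -> C0=E (exclusive)] -> [E,I] [MISS #1: read from I]
Op 2: C1 write [C1 write: invalidate ['C0=E'] -> C1=M] -> [I,M] [MISS #2: write from I]
Op 3: C1 write [C1 write: already M (modified), no change] -> [I,M] [hit: write from M]
Op 4: C1 write [C1 write: already M (modified), no change] -> [I,M] [hit: write from M]
Op 5: C1 write [C1 write: already M (modified), no change] -> [I,M] [hit: write from M]
Op 6: C1 write [C1 write: already M (modified), no change] -> [I,M] [hit: write from M]
Op 7: C0 read [C0 read from I: others=['C1=M'] -> C0=S, others downsized to S] -> [S,S] [MISS #3: read from I]

Answer: 3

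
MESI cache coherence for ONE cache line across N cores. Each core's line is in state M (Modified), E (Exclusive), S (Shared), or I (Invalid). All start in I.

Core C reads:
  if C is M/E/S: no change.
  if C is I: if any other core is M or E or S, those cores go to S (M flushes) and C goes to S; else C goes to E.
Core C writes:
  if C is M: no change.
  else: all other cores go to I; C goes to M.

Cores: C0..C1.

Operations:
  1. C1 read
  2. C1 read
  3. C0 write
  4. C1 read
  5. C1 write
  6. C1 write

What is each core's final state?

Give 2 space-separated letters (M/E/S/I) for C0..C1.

Answer: I M

Derivation:
Op 1: C1 read [C1 read from I: no other sharers -> C1=E (exclusive)] -> [I,E]
Op 2: C1 read [C1 read: already in E, no change] -> [I,E]
Op 3: C0 write [C0 write: invalidate ['C1=E'] -> C0=M] -> [M,I]
Op 4: C1 read [C1 read from I: others=['C0=M'] -> C1=S, others downsized to S] -> [S,S]
Op 5: C1 write [C1 write: invalidate ['C0=S'] -> C1=M] -> [I,M]
Op 6: C1 write [C1 write: already M (modified), no change] -> [I,M]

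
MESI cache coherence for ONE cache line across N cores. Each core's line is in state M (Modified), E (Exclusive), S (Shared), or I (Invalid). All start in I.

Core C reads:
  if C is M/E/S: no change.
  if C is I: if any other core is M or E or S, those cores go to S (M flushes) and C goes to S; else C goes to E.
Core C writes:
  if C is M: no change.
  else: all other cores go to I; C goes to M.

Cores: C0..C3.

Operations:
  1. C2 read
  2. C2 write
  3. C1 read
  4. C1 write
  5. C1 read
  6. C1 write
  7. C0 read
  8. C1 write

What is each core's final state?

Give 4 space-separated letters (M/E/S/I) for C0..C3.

Op 1: C2 read [C2 read from I: no other sharers -> C2=E (exclusive)] -> [I,I,E,I]
Op 2: C2 write [C2 write: invalidate none -> C2=M] -> [I,I,M,I]
Op 3: C1 read [C1 read from I: others=['C2=M'] -> C1=S, others downsized to S] -> [I,S,S,I]
Op 4: C1 write [C1 write: invalidate ['C2=S'] -> C1=M] -> [I,M,I,I]
Op 5: C1 read [C1 read: already in M, no change] -> [I,M,I,I]
Op 6: C1 write [C1 write: already M (modified), no change] -> [I,M,I,I]
Op 7: C0 read [C0 read from I: others=['C1=M'] -> C0=S, others downsized to S] -> [S,S,I,I]
Op 8: C1 write [C1 write: invalidate ['C0=S'] -> C1=M] -> [I,M,I,I]

Answer: I M I I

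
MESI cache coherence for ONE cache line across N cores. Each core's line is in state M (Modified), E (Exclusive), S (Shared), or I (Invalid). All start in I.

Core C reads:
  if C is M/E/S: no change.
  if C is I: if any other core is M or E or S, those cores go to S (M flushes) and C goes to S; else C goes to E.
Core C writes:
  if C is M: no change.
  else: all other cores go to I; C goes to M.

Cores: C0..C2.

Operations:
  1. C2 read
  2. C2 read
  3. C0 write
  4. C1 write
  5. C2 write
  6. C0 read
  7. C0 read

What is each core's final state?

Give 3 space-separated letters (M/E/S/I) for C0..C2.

Op 1: C2 read [C2 read from I: no other sharers -> C2=E (exclusive)] -> [I,I,E]
Op 2: C2 read [C2 read: already in E, no change] -> [I,I,E]
Op 3: C0 write [C0 write: invalidate ['C2=E'] -> C0=M] -> [M,I,I]
Op 4: C1 write [C1 write: invalidate ['C0=M'] -> C1=M] -> [I,M,I]
Op 5: C2 write [C2 write: invalidate ['C1=M'] -> C2=M] -> [I,I,M]
Op 6: C0 read [C0 read from I: others=['C2=M'] -> C0=S, others downsized to S] -> [S,I,S]
Op 7: C0 read [C0 read: already in S, no change] -> [S,I,S]

Answer: S I S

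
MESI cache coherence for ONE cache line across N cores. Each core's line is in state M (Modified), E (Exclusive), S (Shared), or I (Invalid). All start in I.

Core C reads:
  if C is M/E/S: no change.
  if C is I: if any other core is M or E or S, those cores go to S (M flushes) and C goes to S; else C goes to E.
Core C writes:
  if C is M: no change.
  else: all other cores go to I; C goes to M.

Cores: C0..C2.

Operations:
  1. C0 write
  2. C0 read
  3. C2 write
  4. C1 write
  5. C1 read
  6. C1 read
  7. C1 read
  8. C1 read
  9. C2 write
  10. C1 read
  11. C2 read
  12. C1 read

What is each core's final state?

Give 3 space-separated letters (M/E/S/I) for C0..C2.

Answer: I S S

Derivation:
Op 1: C0 write [C0 write: invalidate none -> C0=M] -> [M,I,I]
Op 2: C0 read [C0 read: already in M, no change] -> [M,I,I]
Op 3: C2 write [C2 write: invalidate ['C0=M'] -> C2=M] -> [I,I,M]
Op 4: C1 write [C1 write: invalidate ['C2=M'] -> C1=M] -> [I,M,I]
Op 5: C1 read [C1 read: already in M, no change] -> [I,M,I]
Op 6: C1 read [C1 read: already in M, no change] -> [I,M,I]
Op 7: C1 read [C1 read: already in M, no change] -> [I,M,I]
Op 8: C1 read [C1 read: already in M, no change] -> [I,M,I]
Op 9: C2 write [C2 write: invalidate ['C1=M'] -> C2=M] -> [I,I,M]
Op 10: C1 read [C1 read from I: others=['C2=M'] -> C1=S, others downsized to S] -> [I,S,S]
Op 11: C2 read [C2 read: already in S, no change] -> [I,S,S]
Op 12: C1 read [C1 read: already in S, no change] -> [I,S,S]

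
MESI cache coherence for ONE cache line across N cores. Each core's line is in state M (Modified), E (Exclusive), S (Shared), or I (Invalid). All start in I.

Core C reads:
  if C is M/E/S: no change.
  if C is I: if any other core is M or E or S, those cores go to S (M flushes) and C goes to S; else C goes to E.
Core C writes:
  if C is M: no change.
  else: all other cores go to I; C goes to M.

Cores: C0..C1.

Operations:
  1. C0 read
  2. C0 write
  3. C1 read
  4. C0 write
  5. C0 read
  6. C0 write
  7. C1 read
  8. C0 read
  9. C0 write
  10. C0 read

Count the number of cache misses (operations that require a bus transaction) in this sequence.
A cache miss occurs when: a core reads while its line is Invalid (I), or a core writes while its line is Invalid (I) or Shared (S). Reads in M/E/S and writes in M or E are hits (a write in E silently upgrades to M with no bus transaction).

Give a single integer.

Answer: 5

Derivation:
Op 1: C0 read [C0 read from I: no other sharers -> C0=E (exclusive)] -> [E,I] [MISS #1: read from I]
Op 2: C0 write [C0 write: invalidate none -> C0=M] -> [M,I] [hit: write from E is a silent E->M upgrade, no bus transaction]
Op 3: C1 read [C1 read from I: others=['C0=M'] -> C1=S, others downsized to S] -> [S,S] [MISS #2: read from I]
Op 4: C0 write [C0 write: invalidate ['C1=S'] -> C0=M] -> [M,I] [MISS #3: write from S]
Op 5: C0 read [C0 read: already in M, no change] -> [M,I] [hit: read from M]
Op 6: C0 write [C0 write: already M (modified), no change] -> [M,I] [hit: write from M]
Op 7: C1 read [C1 read from I: others=['C0=M'] -> C1=S, others downsized to S] -> [S,S] [MISS #4: read from I]
Op 8: C0 read [C0 read: already in S, no change] -> [S,S] [hit: read from S]
Op 9: C0 write [C0 write: invalidate ['C1=S'] -> C0=M] -> [M,I] [MISS #5: write from S]
Op 10: C0 read [C0 read: already in M, no change] -> [M,I] [hit: read from M]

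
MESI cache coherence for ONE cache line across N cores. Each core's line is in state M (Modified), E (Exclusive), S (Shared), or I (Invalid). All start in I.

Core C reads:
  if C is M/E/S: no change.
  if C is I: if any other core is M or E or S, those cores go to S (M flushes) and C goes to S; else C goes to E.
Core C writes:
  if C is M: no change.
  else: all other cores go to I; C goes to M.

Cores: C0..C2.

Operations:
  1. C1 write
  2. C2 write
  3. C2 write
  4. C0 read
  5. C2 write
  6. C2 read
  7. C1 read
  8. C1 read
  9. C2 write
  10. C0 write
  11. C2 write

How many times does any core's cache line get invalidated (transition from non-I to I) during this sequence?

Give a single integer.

Op 1: C1 write [C1 write: invalidate none -> C1=M] -> [I,M,I] (invalidations this op: 0; running total: 0)
Op 2: C2 write [C2 write: invalidate ['C1=M'] -> C2=M] -> [I,I,M] (invalidations this op: 1; running total: 1)
Op 3: C2 write [C2 write: already M (modified), no change] -> [I,I,M] (invalidations this op: 0; running total: 1)
Op 4: C0 read [C0 read from I: others=['C2=M'] -> C0=S, others downsized to S] -> [S,I,S] (invalidations this op: 0; running total: 1)
Op 5: C2 write [C2 write: invalidate ['C0=S'] -> C2=M] -> [I,I,M] (invalidations this op: 1; running total: 2)
Op 6: C2 read [C2 read: already in M, no change] -> [I,I,M] (invalidations this op: 0; running total: 2)
Op 7: C1 read [C1 read from I: others=['C2=M'] -> C1=S, others downsized to S] -> [I,S,S] (invalidations this op: 0; running total: 2)
Op 8: C1 read [C1 read: already in S, no change] -> [I,S,S] (invalidations this op: 0; running total: 2)
Op 9: C2 write [C2 write: invalidate ['C1=S'] -> C2=M] -> [I,I,M] (invalidations this op: 1; running total: 3)
Op 10: C0 write [C0 write: invalidate ['C2=M'] -> C0=M] -> [M,I,I] (invalidations this op: 1; running total: 4)
Op 11: C2 write [C2 write: invalidate ['C0=M'] -> C2=M] -> [I,I,M] (invalidations this op: 1; running total: 5)

Answer: 5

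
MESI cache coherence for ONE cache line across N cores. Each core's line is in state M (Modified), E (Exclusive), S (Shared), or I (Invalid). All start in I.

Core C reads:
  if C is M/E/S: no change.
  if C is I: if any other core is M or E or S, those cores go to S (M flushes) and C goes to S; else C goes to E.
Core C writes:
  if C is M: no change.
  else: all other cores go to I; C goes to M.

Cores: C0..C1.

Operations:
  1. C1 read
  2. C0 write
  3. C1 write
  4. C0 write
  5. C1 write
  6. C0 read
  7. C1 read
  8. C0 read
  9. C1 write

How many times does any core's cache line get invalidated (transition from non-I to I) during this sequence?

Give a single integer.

Answer: 5

Derivation:
Op 1: C1 read [C1 read from I: no other sharers -> C1=E (exclusive)] -> [I,E] (invalidations this op: 0; running total: 0)
Op 2: C0 write [C0 write: invalidate ['C1=E'] -> C0=M] -> [M,I] (invalidations this op: 1; running total: 1)
Op 3: C1 write [C1 write: invalidate ['C0=M'] -> C1=M] -> [I,M] (invalidations this op: 1; running total: 2)
Op 4: C0 write [C0 write: invalidate ['C1=M'] -> C0=M] -> [M,I] (invalidations this op: 1; running total: 3)
Op 5: C1 write [C1 write: invalidate ['C0=M'] -> C1=M] -> [I,M] (invalidations this op: 1; running total: 4)
Op 6: C0 read [C0 read from I: others=['C1=M'] -> C0=S, others downsized to S] -> [S,S] (invalidations this op: 0; running total: 4)
Op 7: C1 read [C1 read: already in S, no change] -> [S,S] (invalidations this op: 0; running total: 4)
Op 8: C0 read [C0 read: already in S, no change] -> [S,S] (invalidations this op: 0; running total: 4)
Op 9: C1 write [C1 write: invalidate ['C0=S'] -> C1=M] -> [I,M] (invalidations this op: 1; running total: 5)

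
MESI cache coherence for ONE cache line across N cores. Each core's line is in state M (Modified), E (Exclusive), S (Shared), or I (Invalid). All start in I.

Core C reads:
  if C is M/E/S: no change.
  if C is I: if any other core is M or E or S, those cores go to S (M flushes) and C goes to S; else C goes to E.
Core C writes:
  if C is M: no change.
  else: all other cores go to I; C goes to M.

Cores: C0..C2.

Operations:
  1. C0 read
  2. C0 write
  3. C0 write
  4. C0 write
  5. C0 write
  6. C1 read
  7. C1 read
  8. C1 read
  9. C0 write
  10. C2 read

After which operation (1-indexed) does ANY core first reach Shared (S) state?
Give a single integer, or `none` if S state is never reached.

Answer: 6

Derivation:
Op 1: C0 read [C0 read from I: no other sharers -> C0=E (exclusive)] -> [E,I,I]
Op 2: C0 write [C0 write: invalidate none -> C0=M] -> [M,I,I]
Op 3: C0 write [C0 write: already M (modified), no change] -> [M,I,I]
Op 4: C0 write [C0 write: already M (modified), no change] -> [M,I,I]
Op 5: C0 write [C0 write: already M (modified), no change] -> [M,I,I]
Op 6: C1 read [C1 read from I: others=['C0=M'] -> C1=S, others downsized to S] -> [S,S,I]
  -> First S state at op 6; remaining ops need not be traced.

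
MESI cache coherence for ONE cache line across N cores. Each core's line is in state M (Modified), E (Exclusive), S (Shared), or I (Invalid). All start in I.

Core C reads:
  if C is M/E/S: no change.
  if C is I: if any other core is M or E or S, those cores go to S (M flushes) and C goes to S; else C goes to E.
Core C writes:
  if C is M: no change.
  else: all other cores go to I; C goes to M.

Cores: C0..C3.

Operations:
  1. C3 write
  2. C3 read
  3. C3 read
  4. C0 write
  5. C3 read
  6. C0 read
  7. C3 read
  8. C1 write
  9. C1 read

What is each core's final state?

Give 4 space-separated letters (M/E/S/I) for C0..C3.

Op 1: C3 write [C3 write: invalidate none -> C3=M] -> [I,I,I,M]
Op 2: C3 read [C3 read: already in M, no change] -> [I,I,I,M]
Op 3: C3 read [C3 read: already in M, no change] -> [I,I,I,M]
Op 4: C0 write [C0 write: invalidate ['C3=M'] -> C0=M] -> [M,I,I,I]
Op 5: C3 read [C3 read from I: others=['C0=M'] -> C3=S, others downsized to S] -> [S,I,I,S]
Op 6: C0 read [C0 read: already in S, no change] -> [S,I,I,S]
Op 7: C3 read [C3 read: already in S, no change] -> [S,I,I,S]
Op 8: C1 write [C1 write: invalidate ['C0=S', 'C3=S'] -> C1=M] -> [I,M,I,I]
Op 9: C1 read [C1 read: already in M, no change] -> [I,M,I,I]

Answer: I M I I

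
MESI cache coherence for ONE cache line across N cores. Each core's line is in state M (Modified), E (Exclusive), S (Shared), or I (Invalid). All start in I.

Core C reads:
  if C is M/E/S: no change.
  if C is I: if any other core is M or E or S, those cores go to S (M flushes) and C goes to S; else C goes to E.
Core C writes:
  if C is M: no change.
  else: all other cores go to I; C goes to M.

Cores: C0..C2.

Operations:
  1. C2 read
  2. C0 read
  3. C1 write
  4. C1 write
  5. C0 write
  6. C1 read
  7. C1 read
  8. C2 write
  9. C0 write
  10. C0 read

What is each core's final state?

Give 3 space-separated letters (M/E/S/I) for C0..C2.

Answer: M I I

Derivation:
Op 1: C2 read [C2 read from I: no other sharers -> C2=E (exclusive)] -> [I,I,E]
Op 2: C0 read [C0 read from I: others=['C2=E'] -> C0=S, others downsized to S] -> [S,I,S]
Op 3: C1 write [C1 write: invalidate ['C0=S', 'C2=S'] -> C1=M] -> [I,M,I]
Op 4: C1 write [C1 write: already M (modified), no change] -> [I,M,I]
Op 5: C0 write [C0 write: invalidate ['C1=M'] -> C0=M] -> [M,I,I]
Op 6: C1 read [C1 read from I: others=['C0=M'] -> C1=S, others downsized to S] -> [S,S,I]
Op 7: C1 read [C1 read: already in S, no change] -> [S,S,I]
Op 8: C2 write [C2 write: invalidate ['C0=S', 'C1=S'] -> C2=M] -> [I,I,M]
Op 9: C0 write [C0 write: invalidate ['C2=M'] -> C0=M] -> [M,I,I]
Op 10: C0 read [C0 read: already in M, no change] -> [M,I,I]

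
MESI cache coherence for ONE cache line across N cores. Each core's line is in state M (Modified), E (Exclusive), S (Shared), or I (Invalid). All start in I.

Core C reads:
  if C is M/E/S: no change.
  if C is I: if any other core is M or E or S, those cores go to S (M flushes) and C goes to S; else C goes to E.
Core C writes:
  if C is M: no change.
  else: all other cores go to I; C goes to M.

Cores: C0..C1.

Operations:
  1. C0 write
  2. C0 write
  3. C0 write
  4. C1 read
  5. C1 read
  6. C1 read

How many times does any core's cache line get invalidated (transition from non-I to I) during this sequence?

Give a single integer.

Answer: 0

Derivation:
Op 1: C0 write [C0 write: invalidate none -> C0=M] -> [M,I] (invalidations this op: 0; running total: 0)
Op 2: C0 write [C0 write: already M (modified), no change] -> [M,I] (invalidations this op: 0; running total: 0)
Op 3: C0 write [C0 write: already M (modified), no change] -> [M,I] (invalidations this op: 0; running total: 0)
Op 4: C1 read [C1 read from I: others=['C0=M'] -> C1=S, others downsized to S] -> [S,S] (invalidations this op: 0; running total: 0)
Op 5: C1 read [C1 read: already in S, no change] -> [S,S] (invalidations this op: 0; running total: 0)
Op 6: C1 read [C1 read: already in S, no change] -> [S,S] (invalidations this op: 0; running total: 0)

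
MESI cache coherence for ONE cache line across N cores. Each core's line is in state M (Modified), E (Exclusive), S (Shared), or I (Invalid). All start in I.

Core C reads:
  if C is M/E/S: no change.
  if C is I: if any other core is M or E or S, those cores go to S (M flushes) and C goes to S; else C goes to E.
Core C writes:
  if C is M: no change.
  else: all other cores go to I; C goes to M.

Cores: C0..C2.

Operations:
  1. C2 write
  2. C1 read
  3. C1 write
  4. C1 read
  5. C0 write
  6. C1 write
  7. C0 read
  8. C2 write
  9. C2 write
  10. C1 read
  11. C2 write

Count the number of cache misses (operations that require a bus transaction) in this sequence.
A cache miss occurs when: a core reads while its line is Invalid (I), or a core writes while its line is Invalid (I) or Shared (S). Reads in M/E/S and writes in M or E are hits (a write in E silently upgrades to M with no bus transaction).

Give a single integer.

Answer: 9

Derivation:
Op 1: C2 write [C2 write: invalidate none -> C2=M] -> [I,I,M] [MISS #1: write from I]
Op 2: C1 read [C1 read from I: others=['C2=M'] -> C1=S, others downsized to S] -> [I,S,S] [MISS #2: read from I]
Op 3: C1 write [C1 write: invalidate ['C2=S'] -> C1=M] -> [I,M,I] [MISS #3: write from S]
Op 4: C1 read [C1 read: already in M, no change] -> [I,M,I] [hit: read from M]
Op 5: C0 write [C0 write: invalidate ['C1=M'] -> C0=M] -> [M,I,I] [MISS #4: write from I]
Op 6: C1 write [C1 write: invalidate ['C0=M'] -> C1=M] -> [I,M,I] [MISS #5: write from I]
Op 7: C0 read [C0 read from I: others=['C1=M'] -> C0=S, others downsized to S] -> [S,S,I] [MISS #6: read from I]
Op 8: C2 write [C2 write: invalidate ['C0=S', 'C1=S'] -> C2=M] -> [I,I,M] [MISS #7: write from I]
Op 9: C2 write [C2 write: already M (modified), no change] -> [I,I,M] [hit: write from M]
Op 10: C1 read [C1 read from I: others=['C2=M'] -> C1=S, others downsized to S] -> [I,S,S] [MISS #8: read from I]
Op 11: C2 write [C2 write: invalidate ['C1=S'] -> C2=M] -> [I,I,M] [MISS #9: write from S]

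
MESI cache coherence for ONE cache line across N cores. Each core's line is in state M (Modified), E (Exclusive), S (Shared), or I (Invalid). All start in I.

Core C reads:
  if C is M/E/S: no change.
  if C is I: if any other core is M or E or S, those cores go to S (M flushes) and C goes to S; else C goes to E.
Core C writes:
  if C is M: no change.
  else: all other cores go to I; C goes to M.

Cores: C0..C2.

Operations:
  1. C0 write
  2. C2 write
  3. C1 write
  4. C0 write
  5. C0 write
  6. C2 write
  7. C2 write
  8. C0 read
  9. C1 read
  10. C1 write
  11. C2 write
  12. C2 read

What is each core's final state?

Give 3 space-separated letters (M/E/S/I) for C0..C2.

Answer: I I M

Derivation:
Op 1: C0 write [C0 write: invalidate none -> C0=M] -> [M,I,I]
Op 2: C2 write [C2 write: invalidate ['C0=M'] -> C2=M] -> [I,I,M]
Op 3: C1 write [C1 write: invalidate ['C2=M'] -> C1=M] -> [I,M,I]
Op 4: C0 write [C0 write: invalidate ['C1=M'] -> C0=M] -> [M,I,I]
Op 5: C0 write [C0 write: already M (modified), no change] -> [M,I,I]
Op 6: C2 write [C2 write: invalidate ['C0=M'] -> C2=M] -> [I,I,M]
Op 7: C2 write [C2 write: already M (modified), no change] -> [I,I,M]
Op 8: C0 read [C0 read from I: others=['C2=M'] -> C0=S, others downsized to S] -> [S,I,S]
Op 9: C1 read [C1 read from I: others=['C0=S', 'C2=S'] -> C1=S, others downsized to S] -> [S,S,S]
Op 10: C1 write [C1 write: invalidate ['C0=S', 'C2=S'] -> C1=M] -> [I,M,I]
Op 11: C2 write [C2 write: invalidate ['C1=M'] -> C2=M] -> [I,I,M]
Op 12: C2 read [C2 read: already in M, no change] -> [I,I,M]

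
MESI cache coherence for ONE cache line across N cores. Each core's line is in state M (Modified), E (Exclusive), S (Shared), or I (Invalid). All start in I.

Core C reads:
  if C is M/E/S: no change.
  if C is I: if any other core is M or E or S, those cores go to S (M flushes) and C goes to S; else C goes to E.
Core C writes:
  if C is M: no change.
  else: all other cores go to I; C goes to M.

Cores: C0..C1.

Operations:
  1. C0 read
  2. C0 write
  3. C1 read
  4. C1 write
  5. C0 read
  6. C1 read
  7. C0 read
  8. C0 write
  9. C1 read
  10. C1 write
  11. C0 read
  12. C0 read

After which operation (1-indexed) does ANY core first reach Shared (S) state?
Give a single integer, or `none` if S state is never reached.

Answer: 3

Derivation:
Op 1: C0 read [C0 read from I: no other sharers -> C0=E (exclusive)] -> [E,I]
Op 2: C0 write [C0 write: invalidate none -> C0=M] -> [M,I]
Op 3: C1 read [C1 read from I: others=['C0=M'] -> C1=S, others downsized to S] -> [S,S]
  -> First S state at op 3; remaining ops need not be traced.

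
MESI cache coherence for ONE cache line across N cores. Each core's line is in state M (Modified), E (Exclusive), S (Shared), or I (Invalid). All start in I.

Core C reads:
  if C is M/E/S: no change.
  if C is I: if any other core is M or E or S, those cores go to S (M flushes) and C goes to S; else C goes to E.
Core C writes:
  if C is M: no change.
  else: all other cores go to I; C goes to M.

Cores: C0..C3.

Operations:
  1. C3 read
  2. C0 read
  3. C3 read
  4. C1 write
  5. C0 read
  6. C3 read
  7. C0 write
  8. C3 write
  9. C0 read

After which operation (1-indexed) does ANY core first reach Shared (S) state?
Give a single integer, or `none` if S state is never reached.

Op 1: C3 read [C3 read from I: no other sharers -> C3=E (exclusive)] -> [I,I,I,E]
Op 2: C0 read [C0 read from I: others=['C3=E'] -> C0=S, others downsized to S] -> [S,I,I,S]
  -> First S state at op 2; remaining ops need not be traced.

Answer: 2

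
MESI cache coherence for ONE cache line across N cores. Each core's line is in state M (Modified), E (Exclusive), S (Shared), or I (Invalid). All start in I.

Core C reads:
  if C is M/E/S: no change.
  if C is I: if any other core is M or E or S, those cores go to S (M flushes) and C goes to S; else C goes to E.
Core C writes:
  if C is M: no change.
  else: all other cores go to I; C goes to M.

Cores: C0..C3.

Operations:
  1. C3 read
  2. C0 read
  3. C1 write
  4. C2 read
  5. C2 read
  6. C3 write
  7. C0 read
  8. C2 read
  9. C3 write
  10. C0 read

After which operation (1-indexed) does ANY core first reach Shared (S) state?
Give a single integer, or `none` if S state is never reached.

Answer: 2

Derivation:
Op 1: C3 read [C3 read from I: no other sharers -> C3=E (exclusive)] -> [I,I,I,E]
Op 2: C0 read [C0 read from I: others=['C3=E'] -> C0=S, others downsized to S] -> [S,I,I,S]
  -> First S state at op 2; remaining ops need not be traced.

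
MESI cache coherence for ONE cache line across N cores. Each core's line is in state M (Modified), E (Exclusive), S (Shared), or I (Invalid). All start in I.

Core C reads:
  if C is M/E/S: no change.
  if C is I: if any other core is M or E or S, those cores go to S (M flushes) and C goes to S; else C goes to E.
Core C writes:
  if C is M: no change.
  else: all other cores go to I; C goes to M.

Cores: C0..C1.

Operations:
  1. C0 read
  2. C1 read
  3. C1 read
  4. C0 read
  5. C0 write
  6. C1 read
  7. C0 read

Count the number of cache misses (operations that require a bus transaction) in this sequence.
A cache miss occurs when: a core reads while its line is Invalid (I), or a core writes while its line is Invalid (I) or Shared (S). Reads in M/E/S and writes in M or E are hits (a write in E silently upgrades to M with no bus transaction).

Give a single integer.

Op 1: C0 read [C0 read from I: no other sharers -> C0=E (exclusive)] -> [E,I] [MISS #1: read from I]
Op 2: C1 read [C1 read from I: others=['C0=E'] -> C1=S, others downsized to S] -> [S,S] [MISS #2: read from I]
Op 3: C1 read [C1 read: already in S, no change] -> [S,S] [hit: read from S]
Op 4: C0 read [C0 read: already in S, no change] -> [S,S] [hit: read from S]
Op 5: C0 write [C0 write: invalidate ['C1=S'] -> C0=M] -> [M,I] [MISS #3: write from S]
Op 6: C1 read [C1 read from I: others=['C0=M'] -> C1=S, others downsized to S] -> [S,S] [MISS #4: read from I]
Op 7: C0 read [C0 read: already in S, no change] -> [S,S] [hit: read from S]

Answer: 4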